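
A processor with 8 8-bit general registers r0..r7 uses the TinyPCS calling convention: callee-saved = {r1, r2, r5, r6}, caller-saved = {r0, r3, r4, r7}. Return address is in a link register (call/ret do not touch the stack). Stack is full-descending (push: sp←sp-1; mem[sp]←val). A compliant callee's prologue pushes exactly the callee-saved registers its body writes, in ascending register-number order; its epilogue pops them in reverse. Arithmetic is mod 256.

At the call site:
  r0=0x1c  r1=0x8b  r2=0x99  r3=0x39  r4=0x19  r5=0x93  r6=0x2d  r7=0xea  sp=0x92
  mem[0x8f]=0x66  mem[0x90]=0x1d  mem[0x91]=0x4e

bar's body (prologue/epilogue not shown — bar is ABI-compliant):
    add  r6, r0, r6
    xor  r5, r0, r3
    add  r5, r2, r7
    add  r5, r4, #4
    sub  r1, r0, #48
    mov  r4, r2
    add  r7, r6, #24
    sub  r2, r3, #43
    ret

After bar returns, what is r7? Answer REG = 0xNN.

REG = 0x61

prologue: push r1 -> mem[0x91]=0x8b, sp=0x91
prologue: push r2 -> mem[0x90]=0x99, sp=0x90
prologue: push r5 -> mem[0x8f]=0x93, sp=0x8f
prologue: push r6 -> mem[0x8e]=0x2d, sp=0x8e
body[0] add  r6, r0, r6 -> r6=0x49
body[1] xor  r5, r0, r3 -> r5=0x25
body[2] add  r5, r2, r7 -> r5=0x83
body[3] add  r5, r4, #4 -> r5=0x1d
body[4] sub  r1, r0, #48 -> r1=0xec
body[5] mov  r4, r2 -> r4=0x99
body[6] add  r7, r6, #24 -> r7=0x61
body[7] sub  r2, r3, #43 -> r2=0x0e
epilogue: pop r6=0x2d, sp=0x8f
epilogue: pop r5=0x93, sp=0x90
epilogue: pop r2=0x99, sp=0x91
epilogue: pop r1=0x8b, sp=0x92
r7 is caller-saved -> body value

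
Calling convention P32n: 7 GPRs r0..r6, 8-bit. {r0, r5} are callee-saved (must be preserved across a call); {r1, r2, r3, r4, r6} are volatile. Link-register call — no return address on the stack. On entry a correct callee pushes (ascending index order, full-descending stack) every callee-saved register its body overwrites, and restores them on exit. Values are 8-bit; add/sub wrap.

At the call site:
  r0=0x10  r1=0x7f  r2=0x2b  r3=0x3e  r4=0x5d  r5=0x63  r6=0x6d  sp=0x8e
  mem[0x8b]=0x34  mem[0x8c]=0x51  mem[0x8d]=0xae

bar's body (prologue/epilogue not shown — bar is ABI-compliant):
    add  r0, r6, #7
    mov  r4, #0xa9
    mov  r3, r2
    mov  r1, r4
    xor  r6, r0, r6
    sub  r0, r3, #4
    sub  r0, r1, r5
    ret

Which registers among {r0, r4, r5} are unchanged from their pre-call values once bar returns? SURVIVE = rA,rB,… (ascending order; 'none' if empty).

prologue: push r0 → mem[0x8d]=0x10, sp=0x8d
body[0] add  r0, r6, #7 → r0=0x74
body[1] mov  r4, #0xa9 → r4=0xa9
body[2] mov  r3, r2 → r3=0x2b
body[3] mov  r1, r4 → r1=0xa9
body[4] xor  r6, r0, r6 → r6=0x19
body[5] sub  r0, r3, #4 → r0=0x27
body[6] sub  r0, r1, r5 → r0=0x46
epilogue: pop r0=0x10, sp=0x8e
r0: callee-saved, written=True
r4: caller-saved, written=True
r5: callee-saved, written=False

SURVIVE = r0,r5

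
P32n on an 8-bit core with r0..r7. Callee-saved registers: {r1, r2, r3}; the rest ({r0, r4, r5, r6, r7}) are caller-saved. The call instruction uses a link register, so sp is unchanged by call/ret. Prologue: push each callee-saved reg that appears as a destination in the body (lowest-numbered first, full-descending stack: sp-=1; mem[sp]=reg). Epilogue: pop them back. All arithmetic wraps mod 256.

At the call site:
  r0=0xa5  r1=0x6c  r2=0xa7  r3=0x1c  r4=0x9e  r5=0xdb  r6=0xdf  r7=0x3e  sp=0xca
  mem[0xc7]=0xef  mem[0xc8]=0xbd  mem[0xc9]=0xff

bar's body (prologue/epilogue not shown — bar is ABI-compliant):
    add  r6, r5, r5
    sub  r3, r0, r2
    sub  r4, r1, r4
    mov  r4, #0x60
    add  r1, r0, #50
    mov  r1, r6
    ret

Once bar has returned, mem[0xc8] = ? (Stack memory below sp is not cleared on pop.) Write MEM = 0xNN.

prologue: push r1 -> mem[0xc9]=0x6c, sp=0xc9
prologue: push r3 -> mem[0xc8]=0x1c, sp=0xc8
body[0] add  r6, r5, r5 -> r6=0xb6
body[1] sub  r3, r0, r2 -> r3=0xfe
body[2] sub  r4, r1, r4 -> r4=0xce
body[3] mov  r4, #0x60 -> r4=0x60
body[4] add  r1, r0, #50 -> r1=0xd7
body[5] mov  r1, r6 -> r1=0xb6
epilogue: pop r3=0x1c, sp=0xc9
epilogue: pop r1=0x6c, sp=0xca
prologue pushed ['r1', 'r3'] at ['0xc9', '0xc8']

MEM = 0x1c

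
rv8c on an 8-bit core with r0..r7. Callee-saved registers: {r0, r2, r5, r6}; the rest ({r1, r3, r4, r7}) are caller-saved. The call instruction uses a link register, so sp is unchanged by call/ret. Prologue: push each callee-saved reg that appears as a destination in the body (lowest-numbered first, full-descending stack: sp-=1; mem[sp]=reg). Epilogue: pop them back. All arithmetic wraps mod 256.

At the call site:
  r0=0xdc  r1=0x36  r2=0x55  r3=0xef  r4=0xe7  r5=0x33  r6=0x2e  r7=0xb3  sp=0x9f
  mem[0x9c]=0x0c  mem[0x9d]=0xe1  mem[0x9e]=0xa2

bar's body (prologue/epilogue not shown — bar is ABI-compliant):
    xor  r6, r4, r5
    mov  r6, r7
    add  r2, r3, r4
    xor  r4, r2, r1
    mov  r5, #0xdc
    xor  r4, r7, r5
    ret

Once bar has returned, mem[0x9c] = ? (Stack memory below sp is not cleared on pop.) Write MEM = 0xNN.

MEM = 0x2e

prologue: push r2 → mem[0x9e]=0x55, sp=0x9e
prologue: push r5 → mem[0x9d]=0x33, sp=0x9d
prologue: push r6 → mem[0x9c]=0x2e, sp=0x9c
body[0] xor  r6, r4, r5 → r6=0xd4
body[1] mov  r6, r7 → r6=0xb3
body[2] add  r2, r3, r4 → r2=0xd6
body[3] xor  r4, r2, r1 → r4=0xe0
body[4] mov  r5, #0xdc → r5=0xdc
body[5] xor  r4, r7, r5 → r4=0x6f
epilogue: pop r6=0x2e, sp=0x9d
epilogue: pop r5=0x33, sp=0x9e
epilogue: pop r2=0x55, sp=0x9f
prologue pushed ['r2', 'r5', 'r6'] at ['0x9e', '0x9d', '0x9c']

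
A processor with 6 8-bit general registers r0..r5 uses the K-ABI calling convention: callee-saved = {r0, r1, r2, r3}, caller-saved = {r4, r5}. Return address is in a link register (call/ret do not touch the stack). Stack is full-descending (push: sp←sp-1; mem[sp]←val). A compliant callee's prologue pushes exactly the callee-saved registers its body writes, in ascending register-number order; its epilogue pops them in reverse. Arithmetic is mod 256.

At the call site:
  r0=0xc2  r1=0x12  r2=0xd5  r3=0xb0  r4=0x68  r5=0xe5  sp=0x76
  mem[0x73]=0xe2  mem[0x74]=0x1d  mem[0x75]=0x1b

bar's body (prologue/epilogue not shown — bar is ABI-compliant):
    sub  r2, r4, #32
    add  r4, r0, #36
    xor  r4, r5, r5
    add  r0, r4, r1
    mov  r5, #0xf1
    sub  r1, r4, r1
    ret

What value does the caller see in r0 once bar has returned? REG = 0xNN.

prologue: push r0 -> mem[0x75]=0xc2, sp=0x75
prologue: push r1 -> mem[0x74]=0x12, sp=0x74
prologue: push r2 -> mem[0x73]=0xd5, sp=0x73
body[0] sub  r2, r4, #32 -> r2=0x48
body[1] add  r4, r0, #36 -> r4=0xe6
body[2] xor  r4, r5, r5 -> r4=0x00
body[3] add  r0, r4, r1 -> r0=0x12
body[4] mov  r5, #0xf1 -> r5=0xf1
body[5] sub  r1, r4, r1 -> r1=0xee
epilogue: pop r2=0xd5, sp=0x74
epilogue: pop r1=0x12, sp=0x75
epilogue: pop r0=0xc2, sp=0x76
r0 is callee-saved -> restored

REG = 0xc2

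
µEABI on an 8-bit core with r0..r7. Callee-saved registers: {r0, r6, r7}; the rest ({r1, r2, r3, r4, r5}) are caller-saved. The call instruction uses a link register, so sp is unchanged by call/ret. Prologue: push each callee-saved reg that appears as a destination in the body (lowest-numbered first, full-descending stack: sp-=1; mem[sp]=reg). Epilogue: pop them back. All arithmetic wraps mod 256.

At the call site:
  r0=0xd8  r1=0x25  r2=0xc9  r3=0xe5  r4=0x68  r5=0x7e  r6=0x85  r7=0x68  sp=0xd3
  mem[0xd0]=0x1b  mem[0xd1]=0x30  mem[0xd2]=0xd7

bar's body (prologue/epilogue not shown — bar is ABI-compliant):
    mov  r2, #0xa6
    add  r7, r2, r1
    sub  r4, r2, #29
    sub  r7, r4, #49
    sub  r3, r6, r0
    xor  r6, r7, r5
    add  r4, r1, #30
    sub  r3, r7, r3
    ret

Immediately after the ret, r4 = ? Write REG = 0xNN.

prologue: push r6 -> mem[0xd2]=0x85, sp=0xd2
prologue: push r7 -> mem[0xd1]=0x68, sp=0xd1
body[0] mov  r2, #0xa6 -> r2=0xa6
body[1] add  r7, r2, r1 -> r7=0xcb
body[2] sub  r4, r2, #29 -> r4=0x89
body[3] sub  r7, r4, #49 -> r7=0x58
body[4] sub  r3, r6, r0 -> r3=0xad
body[5] xor  r6, r7, r5 -> r6=0x26
body[6] add  r4, r1, #30 -> r4=0x43
body[7] sub  r3, r7, r3 -> r3=0xab
epilogue: pop r7=0x68, sp=0xd2
epilogue: pop r6=0x85, sp=0xd3
r4 is caller-saved -> body value

REG = 0x43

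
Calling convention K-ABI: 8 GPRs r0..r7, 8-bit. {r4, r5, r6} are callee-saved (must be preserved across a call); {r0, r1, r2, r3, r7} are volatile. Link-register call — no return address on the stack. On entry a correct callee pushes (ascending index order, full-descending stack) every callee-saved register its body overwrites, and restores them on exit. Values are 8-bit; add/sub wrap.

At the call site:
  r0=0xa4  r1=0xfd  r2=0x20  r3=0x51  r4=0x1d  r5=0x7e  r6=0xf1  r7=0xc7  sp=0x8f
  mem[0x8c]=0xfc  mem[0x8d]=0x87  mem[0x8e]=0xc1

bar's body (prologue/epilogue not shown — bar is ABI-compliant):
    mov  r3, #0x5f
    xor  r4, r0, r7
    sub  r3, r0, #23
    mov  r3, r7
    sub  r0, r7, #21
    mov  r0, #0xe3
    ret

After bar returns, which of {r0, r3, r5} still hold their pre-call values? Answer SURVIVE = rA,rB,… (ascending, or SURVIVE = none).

prologue: push r4 -> mem[0x8e]=0x1d, sp=0x8e
body[0] mov  r3, #0x5f -> r3=0x5f
body[1] xor  r4, r0, r7 -> r4=0x63
body[2] sub  r3, r0, #23 -> r3=0x8d
body[3] mov  r3, r7 -> r3=0xc7
body[4] sub  r0, r7, #21 -> r0=0xb2
body[5] mov  r0, #0xe3 -> r0=0xe3
epilogue: pop r4=0x1d, sp=0x8f
r0: caller-saved, written=True
r3: caller-saved, written=True
r5: callee-saved, written=False

SURVIVE = r5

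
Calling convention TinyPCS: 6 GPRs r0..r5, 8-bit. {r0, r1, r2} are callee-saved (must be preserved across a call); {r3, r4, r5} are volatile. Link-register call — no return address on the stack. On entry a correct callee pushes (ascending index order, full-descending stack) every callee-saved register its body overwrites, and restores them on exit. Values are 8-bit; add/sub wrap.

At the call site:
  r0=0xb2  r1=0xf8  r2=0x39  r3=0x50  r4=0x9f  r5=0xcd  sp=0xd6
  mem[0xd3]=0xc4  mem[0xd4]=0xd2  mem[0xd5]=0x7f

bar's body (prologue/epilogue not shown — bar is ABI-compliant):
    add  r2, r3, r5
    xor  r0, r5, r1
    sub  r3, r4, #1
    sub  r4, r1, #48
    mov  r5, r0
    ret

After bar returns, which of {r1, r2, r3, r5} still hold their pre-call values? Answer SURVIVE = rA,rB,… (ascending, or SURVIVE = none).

prologue: push r0 -> mem[0xd5]=0xb2, sp=0xd5
prologue: push r2 -> mem[0xd4]=0x39, sp=0xd4
body[0] add  r2, r3, r5 -> r2=0x1d
body[1] xor  r0, r5, r1 -> r0=0x35
body[2] sub  r3, r4, #1 -> r3=0x9e
body[3] sub  r4, r1, #48 -> r4=0xc8
body[4] mov  r5, r0 -> r5=0x35
epilogue: pop r2=0x39, sp=0xd5
epilogue: pop r0=0xb2, sp=0xd6
r1: callee-saved, written=False
r2: callee-saved, written=True
r3: caller-saved, written=True
r5: caller-saved, written=True

SURVIVE = r1,r2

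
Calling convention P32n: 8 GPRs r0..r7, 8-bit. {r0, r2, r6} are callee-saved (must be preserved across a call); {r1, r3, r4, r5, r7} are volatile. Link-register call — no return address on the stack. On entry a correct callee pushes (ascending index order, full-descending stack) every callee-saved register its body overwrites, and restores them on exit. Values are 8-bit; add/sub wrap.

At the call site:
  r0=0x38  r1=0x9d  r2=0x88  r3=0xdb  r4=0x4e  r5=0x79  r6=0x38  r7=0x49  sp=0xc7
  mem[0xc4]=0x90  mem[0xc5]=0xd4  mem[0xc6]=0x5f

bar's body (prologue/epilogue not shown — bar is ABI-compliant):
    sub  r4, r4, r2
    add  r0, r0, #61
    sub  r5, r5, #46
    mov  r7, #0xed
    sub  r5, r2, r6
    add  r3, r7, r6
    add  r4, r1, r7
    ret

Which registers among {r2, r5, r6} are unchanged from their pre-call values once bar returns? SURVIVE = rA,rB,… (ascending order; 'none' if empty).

prologue: push r0 -> mem[0xc6]=0x38, sp=0xc6
body[0] sub  r4, r4, r2 -> r4=0xc6
body[1] add  r0, r0, #61 -> r0=0x75
body[2] sub  r5, r5, #46 -> r5=0x4b
body[3] mov  r7, #0xed -> r7=0xed
body[4] sub  r5, r2, r6 -> r5=0x50
body[5] add  r3, r7, r6 -> r3=0x25
body[6] add  r4, r1, r7 -> r4=0x8a
epilogue: pop r0=0x38, sp=0xc7
r2: callee-saved, written=False
r5: caller-saved, written=True
r6: callee-saved, written=False

SURVIVE = r2,r6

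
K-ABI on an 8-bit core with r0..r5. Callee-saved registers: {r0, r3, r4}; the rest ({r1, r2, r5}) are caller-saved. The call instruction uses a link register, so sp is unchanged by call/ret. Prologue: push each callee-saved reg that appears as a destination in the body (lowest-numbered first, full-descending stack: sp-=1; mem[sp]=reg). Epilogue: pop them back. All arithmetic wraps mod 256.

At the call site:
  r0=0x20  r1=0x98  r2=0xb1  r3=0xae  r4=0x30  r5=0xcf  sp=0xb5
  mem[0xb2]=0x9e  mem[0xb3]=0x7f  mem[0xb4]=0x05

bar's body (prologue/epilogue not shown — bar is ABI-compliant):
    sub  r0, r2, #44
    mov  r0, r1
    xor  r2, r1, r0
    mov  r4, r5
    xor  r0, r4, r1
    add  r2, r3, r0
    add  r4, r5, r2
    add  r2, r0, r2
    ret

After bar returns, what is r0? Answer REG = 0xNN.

prologue: push r0 → mem[0xb4]=0x20, sp=0xb4
prologue: push r4 → mem[0xb3]=0x30, sp=0xb3
body[0] sub  r0, r2, #44 → r0=0x85
body[1] mov  r0, r1 → r0=0x98
body[2] xor  r2, r1, r0 → r2=0x00
body[3] mov  r4, r5 → r4=0xcf
body[4] xor  r0, r4, r1 → r0=0x57
body[5] add  r2, r3, r0 → r2=0x05
body[6] add  r4, r5, r2 → r4=0xd4
body[7] add  r2, r0, r2 → r2=0x5c
epilogue: pop r4=0x30, sp=0xb4
epilogue: pop r0=0x20, sp=0xb5
r0 is callee-saved → restored

REG = 0x20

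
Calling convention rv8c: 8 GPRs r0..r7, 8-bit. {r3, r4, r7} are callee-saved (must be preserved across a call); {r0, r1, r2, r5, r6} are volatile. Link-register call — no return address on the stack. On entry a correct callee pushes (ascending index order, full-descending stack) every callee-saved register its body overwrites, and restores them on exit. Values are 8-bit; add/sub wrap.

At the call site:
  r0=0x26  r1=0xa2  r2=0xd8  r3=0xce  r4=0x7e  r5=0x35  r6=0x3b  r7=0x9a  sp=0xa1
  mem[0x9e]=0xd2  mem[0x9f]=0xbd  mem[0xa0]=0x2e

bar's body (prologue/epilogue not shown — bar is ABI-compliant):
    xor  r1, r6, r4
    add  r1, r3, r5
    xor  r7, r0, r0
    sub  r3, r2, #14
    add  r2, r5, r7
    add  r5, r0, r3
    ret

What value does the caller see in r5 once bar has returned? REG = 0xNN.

REG = 0xf0

prologue: push r3 -> mem[0xa0]=0xce, sp=0xa0
prologue: push r7 -> mem[0x9f]=0x9a, sp=0x9f
body[0] xor  r1, r6, r4 -> r1=0x45
body[1] add  r1, r3, r5 -> r1=0x03
body[2] xor  r7, r0, r0 -> r7=0x00
body[3] sub  r3, r2, #14 -> r3=0xca
body[4] add  r2, r5, r7 -> r2=0x35
body[5] add  r5, r0, r3 -> r5=0xf0
epilogue: pop r7=0x9a, sp=0xa0
epilogue: pop r3=0xce, sp=0xa1
r5 is caller-saved -> body value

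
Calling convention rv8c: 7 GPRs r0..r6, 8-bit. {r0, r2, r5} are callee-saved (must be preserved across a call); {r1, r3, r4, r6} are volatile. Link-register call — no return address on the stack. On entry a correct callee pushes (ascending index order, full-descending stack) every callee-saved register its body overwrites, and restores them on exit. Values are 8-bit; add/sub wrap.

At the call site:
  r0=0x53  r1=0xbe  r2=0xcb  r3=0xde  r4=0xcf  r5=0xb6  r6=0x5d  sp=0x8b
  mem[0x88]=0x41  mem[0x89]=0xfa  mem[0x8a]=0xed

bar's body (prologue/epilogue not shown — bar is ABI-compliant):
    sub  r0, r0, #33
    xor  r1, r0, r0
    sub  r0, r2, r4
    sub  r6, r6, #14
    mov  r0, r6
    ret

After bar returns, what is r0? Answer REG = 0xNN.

REG = 0x53

prologue: push r0 → mem[0x8a]=0x53, sp=0x8a
body[0] sub  r0, r0, #33 → r0=0x32
body[1] xor  r1, r0, r0 → r1=0x00
body[2] sub  r0, r2, r4 → r0=0xfc
body[3] sub  r6, r6, #14 → r6=0x4f
body[4] mov  r0, r6 → r0=0x4f
epilogue: pop r0=0x53, sp=0x8b
r0 is callee-saved → restored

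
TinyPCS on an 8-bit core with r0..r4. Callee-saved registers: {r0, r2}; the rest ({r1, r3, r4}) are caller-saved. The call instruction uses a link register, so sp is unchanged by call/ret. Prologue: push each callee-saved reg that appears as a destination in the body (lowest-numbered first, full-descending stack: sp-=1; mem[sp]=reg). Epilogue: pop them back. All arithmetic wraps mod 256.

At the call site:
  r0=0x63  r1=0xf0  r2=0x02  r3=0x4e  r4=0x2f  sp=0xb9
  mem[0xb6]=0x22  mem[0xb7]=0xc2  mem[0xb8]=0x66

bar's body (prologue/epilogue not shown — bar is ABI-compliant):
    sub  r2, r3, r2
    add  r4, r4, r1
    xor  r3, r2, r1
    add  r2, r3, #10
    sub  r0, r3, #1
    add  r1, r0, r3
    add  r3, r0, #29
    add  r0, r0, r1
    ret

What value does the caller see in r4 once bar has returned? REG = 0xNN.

prologue: push r0 -> mem[0xb8]=0x63, sp=0xb8
prologue: push r2 -> mem[0xb7]=0x02, sp=0xb7
body[0] sub  r2, r3, r2 -> r2=0x4c
body[1] add  r4, r4, r1 -> r4=0x1f
body[2] xor  r3, r2, r1 -> r3=0xbc
body[3] add  r2, r3, #10 -> r2=0xc6
body[4] sub  r0, r3, #1 -> r0=0xbb
body[5] add  r1, r0, r3 -> r1=0x77
body[6] add  r3, r0, #29 -> r3=0xd8
body[7] add  r0, r0, r1 -> r0=0x32
epilogue: pop r2=0x02, sp=0xb8
epilogue: pop r0=0x63, sp=0xb9
r4 is caller-saved -> body value

REG = 0x1f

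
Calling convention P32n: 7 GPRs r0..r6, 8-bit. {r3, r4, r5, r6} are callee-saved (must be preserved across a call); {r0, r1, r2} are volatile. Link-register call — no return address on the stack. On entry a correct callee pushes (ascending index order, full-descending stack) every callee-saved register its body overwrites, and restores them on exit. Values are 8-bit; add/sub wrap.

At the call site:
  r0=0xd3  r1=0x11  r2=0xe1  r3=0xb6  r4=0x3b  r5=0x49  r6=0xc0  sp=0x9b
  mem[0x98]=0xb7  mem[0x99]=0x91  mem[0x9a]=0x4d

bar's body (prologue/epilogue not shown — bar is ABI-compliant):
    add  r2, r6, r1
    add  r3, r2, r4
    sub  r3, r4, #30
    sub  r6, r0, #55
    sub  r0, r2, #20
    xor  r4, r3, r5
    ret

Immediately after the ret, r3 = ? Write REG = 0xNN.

prologue: push r3 → mem[0x9a]=0xb6, sp=0x9a
prologue: push r4 → mem[0x99]=0x3b, sp=0x99
prologue: push r6 → mem[0x98]=0xc0, sp=0x98
body[0] add  r2, r6, r1 → r2=0xd1
body[1] add  r3, r2, r4 → r3=0x0c
body[2] sub  r3, r4, #30 → r3=0x1d
body[3] sub  r6, r0, #55 → r6=0x9c
body[4] sub  r0, r2, #20 → r0=0xbd
body[5] xor  r4, r3, r5 → r4=0x54
epilogue: pop r6=0xc0, sp=0x99
epilogue: pop r4=0x3b, sp=0x9a
epilogue: pop r3=0xb6, sp=0x9b
r3 is callee-saved → restored

REG = 0xb6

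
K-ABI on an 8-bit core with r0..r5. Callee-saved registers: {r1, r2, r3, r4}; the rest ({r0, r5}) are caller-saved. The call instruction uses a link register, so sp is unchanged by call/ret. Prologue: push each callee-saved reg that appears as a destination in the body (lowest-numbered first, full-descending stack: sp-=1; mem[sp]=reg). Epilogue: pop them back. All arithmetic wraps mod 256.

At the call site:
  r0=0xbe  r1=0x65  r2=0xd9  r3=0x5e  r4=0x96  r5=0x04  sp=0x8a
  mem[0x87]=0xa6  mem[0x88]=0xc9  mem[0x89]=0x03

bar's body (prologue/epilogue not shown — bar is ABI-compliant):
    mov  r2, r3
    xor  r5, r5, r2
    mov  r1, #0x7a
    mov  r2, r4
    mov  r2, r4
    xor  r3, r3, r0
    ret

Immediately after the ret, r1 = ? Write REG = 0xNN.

REG = 0x65

prologue: push r1 -> mem[0x89]=0x65, sp=0x89
prologue: push r2 -> mem[0x88]=0xd9, sp=0x88
prologue: push r3 -> mem[0x87]=0x5e, sp=0x87
body[0] mov  r2, r3 -> r2=0x5e
body[1] xor  r5, r5, r2 -> r5=0x5a
body[2] mov  r1, #0x7a -> r1=0x7a
body[3] mov  r2, r4 -> r2=0x96
body[4] mov  r2, r4 -> r2=0x96
body[5] xor  r3, r3, r0 -> r3=0xe0
epilogue: pop r3=0x5e, sp=0x88
epilogue: pop r2=0xd9, sp=0x89
epilogue: pop r1=0x65, sp=0x8a
r1 is callee-saved -> restored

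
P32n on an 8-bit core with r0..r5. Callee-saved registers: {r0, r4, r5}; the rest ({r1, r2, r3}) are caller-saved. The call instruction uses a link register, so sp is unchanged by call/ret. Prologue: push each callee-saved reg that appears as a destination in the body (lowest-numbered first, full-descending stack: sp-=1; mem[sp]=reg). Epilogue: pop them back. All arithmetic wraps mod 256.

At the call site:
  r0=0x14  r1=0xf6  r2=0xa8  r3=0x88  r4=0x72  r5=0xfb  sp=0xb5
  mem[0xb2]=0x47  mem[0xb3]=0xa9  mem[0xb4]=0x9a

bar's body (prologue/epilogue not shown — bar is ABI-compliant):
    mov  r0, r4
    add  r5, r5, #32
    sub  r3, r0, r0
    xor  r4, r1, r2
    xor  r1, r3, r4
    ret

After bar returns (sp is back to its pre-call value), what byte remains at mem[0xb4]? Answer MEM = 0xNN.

MEM = 0x14

prologue: push r0 -> mem[0xb4]=0x14, sp=0xb4
prologue: push r4 -> mem[0xb3]=0x72, sp=0xb3
prologue: push r5 -> mem[0xb2]=0xfb, sp=0xb2
body[0] mov  r0, r4 -> r0=0x72
body[1] add  r5, r5, #32 -> r5=0x1b
body[2] sub  r3, r0, r0 -> r3=0x00
body[3] xor  r4, r1, r2 -> r4=0x5e
body[4] xor  r1, r3, r4 -> r1=0x5e
epilogue: pop r5=0xfb, sp=0xb3
epilogue: pop r4=0x72, sp=0xb4
epilogue: pop r0=0x14, sp=0xb5
prologue pushed ['r0', 'r4', 'r5'] at ['0xb4', '0xb3', '0xb2']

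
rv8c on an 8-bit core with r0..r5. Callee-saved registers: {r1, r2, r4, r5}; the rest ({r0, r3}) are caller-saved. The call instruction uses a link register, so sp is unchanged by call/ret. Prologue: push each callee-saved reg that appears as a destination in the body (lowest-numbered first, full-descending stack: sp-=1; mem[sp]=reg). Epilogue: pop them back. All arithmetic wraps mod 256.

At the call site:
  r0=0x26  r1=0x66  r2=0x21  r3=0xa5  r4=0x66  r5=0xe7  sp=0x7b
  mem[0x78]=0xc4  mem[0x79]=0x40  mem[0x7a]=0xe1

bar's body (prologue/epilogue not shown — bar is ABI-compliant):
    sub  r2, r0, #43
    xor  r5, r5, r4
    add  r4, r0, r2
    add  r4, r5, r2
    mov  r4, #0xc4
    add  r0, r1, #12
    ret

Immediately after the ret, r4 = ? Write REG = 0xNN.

REG = 0x66

prologue: push r2 → mem[0x7a]=0x21, sp=0x7a
prologue: push r4 → mem[0x79]=0x66, sp=0x79
prologue: push r5 → mem[0x78]=0xe7, sp=0x78
body[0] sub  r2, r0, #43 → r2=0xfb
body[1] xor  r5, r5, r4 → r5=0x81
body[2] add  r4, r0, r2 → r4=0x21
body[3] add  r4, r5, r2 → r4=0x7c
body[4] mov  r4, #0xc4 → r4=0xc4
body[5] add  r0, r1, #12 → r0=0x72
epilogue: pop r5=0xe7, sp=0x79
epilogue: pop r4=0x66, sp=0x7a
epilogue: pop r2=0x21, sp=0x7b
r4 is callee-saved → restored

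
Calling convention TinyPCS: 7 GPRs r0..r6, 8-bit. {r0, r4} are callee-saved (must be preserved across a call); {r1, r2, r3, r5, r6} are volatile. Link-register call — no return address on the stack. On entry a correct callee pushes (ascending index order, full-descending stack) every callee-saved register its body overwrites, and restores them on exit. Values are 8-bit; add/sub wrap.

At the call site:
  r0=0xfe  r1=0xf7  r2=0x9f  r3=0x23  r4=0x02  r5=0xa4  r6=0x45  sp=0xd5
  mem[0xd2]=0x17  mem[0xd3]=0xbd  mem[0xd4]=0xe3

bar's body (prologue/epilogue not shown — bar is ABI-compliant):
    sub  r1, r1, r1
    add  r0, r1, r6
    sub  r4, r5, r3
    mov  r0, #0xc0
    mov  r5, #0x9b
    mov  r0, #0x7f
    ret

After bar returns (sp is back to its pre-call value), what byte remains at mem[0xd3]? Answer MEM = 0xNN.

prologue: push r0 -> mem[0xd4]=0xfe, sp=0xd4
prologue: push r4 -> mem[0xd3]=0x02, sp=0xd3
body[0] sub  r1, r1, r1 -> r1=0x00
body[1] add  r0, r1, r6 -> r0=0x45
body[2] sub  r4, r5, r3 -> r4=0x81
body[3] mov  r0, #0xc0 -> r0=0xc0
body[4] mov  r5, #0x9b -> r5=0x9b
body[5] mov  r0, #0x7f -> r0=0x7f
epilogue: pop r4=0x02, sp=0xd4
epilogue: pop r0=0xfe, sp=0xd5
prologue pushed ['r0', 'r4'] at ['0xd4', '0xd3']

MEM = 0x02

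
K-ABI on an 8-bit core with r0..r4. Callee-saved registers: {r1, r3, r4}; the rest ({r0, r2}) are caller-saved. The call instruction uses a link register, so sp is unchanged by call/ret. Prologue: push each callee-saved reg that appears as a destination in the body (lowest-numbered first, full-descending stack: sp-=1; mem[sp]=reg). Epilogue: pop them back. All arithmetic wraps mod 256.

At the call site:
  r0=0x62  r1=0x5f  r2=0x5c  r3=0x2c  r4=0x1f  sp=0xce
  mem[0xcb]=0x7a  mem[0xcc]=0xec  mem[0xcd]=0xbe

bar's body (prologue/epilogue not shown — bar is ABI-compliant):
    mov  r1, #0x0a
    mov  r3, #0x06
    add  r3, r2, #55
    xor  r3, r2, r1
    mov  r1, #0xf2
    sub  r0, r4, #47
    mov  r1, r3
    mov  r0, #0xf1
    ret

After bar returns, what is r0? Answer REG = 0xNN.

REG = 0xf1

prologue: push r1 -> mem[0xcd]=0x5f, sp=0xcd
prologue: push r3 -> mem[0xcc]=0x2c, sp=0xcc
body[0] mov  r1, #0x0a -> r1=0x0a
body[1] mov  r3, #0x06 -> r3=0x06
body[2] add  r3, r2, #55 -> r3=0x93
body[3] xor  r3, r2, r1 -> r3=0x56
body[4] mov  r1, #0xf2 -> r1=0xf2
body[5] sub  r0, r4, #47 -> r0=0xf0
body[6] mov  r1, r3 -> r1=0x56
body[7] mov  r0, #0xf1 -> r0=0xf1
epilogue: pop r3=0x2c, sp=0xcd
epilogue: pop r1=0x5f, sp=0xce
r0 is caller-saved -> body value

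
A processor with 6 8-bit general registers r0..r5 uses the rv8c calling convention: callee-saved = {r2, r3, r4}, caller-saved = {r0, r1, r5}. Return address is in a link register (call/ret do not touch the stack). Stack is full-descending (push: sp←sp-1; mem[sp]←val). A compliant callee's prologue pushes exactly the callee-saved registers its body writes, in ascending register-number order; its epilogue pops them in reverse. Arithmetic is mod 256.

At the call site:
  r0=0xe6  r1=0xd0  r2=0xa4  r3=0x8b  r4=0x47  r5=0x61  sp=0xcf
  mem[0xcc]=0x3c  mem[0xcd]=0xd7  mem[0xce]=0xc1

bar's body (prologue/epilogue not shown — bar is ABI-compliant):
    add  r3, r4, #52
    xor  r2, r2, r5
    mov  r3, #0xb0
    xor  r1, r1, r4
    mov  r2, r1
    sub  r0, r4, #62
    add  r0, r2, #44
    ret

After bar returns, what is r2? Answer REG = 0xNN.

prologue: push r2 → mem[0xce]=0xa4, sp=0xce
prologue: push r3 → mem[0xcd]=0x8b, sp=0xcd
body[0] add  r3, r4, #52 → r3=0x7b
body[1] xor  r2, r2, r5 → r2=0xc5
body[2] mov  r3, #0xb0 → r3=0xb0
body[3] xor  r1, r1, r4 → r1=0x97
body[4] mov  r2, r1 → r2=0x97
body[5] sub  r0, r4, #62 → r0=0x09
body[6] add  r0, r2, #44 → r0=0xc3
epilogue: pop r3=0x8b, sp=0xce
epilogue: pop r2=0xa4, sp=0xcf
r2 is callee-saved → restored

REG = 0xa4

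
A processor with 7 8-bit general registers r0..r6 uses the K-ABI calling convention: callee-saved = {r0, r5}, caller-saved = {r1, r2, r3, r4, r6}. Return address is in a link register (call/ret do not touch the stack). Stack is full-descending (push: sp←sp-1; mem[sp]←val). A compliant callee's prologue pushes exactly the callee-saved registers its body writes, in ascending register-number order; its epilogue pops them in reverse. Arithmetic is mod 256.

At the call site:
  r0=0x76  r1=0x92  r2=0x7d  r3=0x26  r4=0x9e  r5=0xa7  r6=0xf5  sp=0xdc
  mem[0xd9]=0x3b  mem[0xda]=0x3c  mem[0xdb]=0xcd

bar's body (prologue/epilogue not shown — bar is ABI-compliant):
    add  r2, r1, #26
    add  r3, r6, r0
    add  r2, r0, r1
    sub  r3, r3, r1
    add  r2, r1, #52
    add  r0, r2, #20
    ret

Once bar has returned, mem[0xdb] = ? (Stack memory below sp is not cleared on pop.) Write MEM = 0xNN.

MEM = 0x76

prologue: push r0 → mem[0xdb]=0x76, sp=0xdb
body[0] add  r2, r1, #26 → r2=0xac
body[1] add  r3, r6, r0 → r3=0x6b
body[2] add  r2, r0, r1 → r2=0x08
body[3] sub  r3, r3, r1 → r3=0xd9
body[4] add  r2, r1, #52 → r2=0xc6
body[5] add  r0, r2, #20 → r0=0xda
epilogue: pop r0=0x76, sp=0xdc
prologue pushed ['r0'] at ['0xdb']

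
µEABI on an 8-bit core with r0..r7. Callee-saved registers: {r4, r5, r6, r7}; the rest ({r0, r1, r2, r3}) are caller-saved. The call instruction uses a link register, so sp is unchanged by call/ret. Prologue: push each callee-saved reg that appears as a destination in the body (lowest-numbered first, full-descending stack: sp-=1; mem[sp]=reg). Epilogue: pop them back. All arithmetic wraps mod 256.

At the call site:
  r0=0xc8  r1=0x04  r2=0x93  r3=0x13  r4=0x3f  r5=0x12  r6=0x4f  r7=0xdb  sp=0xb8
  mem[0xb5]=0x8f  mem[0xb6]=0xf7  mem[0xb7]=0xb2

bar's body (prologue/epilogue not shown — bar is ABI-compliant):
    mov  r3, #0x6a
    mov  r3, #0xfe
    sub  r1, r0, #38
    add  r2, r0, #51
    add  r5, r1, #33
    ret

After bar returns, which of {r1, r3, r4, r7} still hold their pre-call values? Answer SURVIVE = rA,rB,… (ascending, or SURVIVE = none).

SURVIVE = r4,r7

prologue: push r5 -> mem[0xb7]=0x12, sp=0xb7
body[0] mov  r3, #0x6a -> r3=0x6a
body[1] mov  r3, #0xfe -> r3=0xfe
body[2] sub  r1, r0, #38 -> r1=0xa2
body[3] add  r2, r0, #51 -> r2=0xfb
body[4] add  r5, r1, #33 -> r5=0xc3
epilogue: pop r5=0x12, sp=0xb8
r1: caller-saved, written=True
r3: caller-saved, written=True
r4: callee-saved, written=False
r7: callee-saved, written=False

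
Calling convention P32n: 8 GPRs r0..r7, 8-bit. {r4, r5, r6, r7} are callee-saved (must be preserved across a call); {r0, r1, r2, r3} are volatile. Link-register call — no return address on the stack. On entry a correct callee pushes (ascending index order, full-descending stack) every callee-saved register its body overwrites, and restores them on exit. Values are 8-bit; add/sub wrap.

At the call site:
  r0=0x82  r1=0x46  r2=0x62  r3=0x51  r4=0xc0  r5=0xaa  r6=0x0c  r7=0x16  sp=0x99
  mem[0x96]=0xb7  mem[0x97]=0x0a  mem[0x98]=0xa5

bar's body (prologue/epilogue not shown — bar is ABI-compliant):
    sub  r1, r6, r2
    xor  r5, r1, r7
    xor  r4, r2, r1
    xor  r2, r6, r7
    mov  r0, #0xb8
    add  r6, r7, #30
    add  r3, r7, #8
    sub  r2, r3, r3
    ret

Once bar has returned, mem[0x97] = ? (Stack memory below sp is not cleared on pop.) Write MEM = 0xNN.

prologue: push r4 → mem[0x98]=0xc0, sp=0x98
prologue: push r5 → mem[0x97]=0xaa, sp=0x97
prologue: push r6 → mem[0x96]=0x0c, sp=0x96
body[0] sub  r1, r6, r2 → r1=0xaa
body[1] xor  r5, r1, r7 → r5=0xbc
body[2] xor  r4, r2, r1 → r4=0xc8
body[3] xor  r2, r6, r7 → r2=0x1a
body[4] mov  r0, #0xb8 → r0=0xb8
body[5] add  r6, r7, #30 → r6=0x34
body[6] add  r3, r7, #8 → r3=0x1e
body[7] sub  r2, r3, r3 → r2=0x00
epilogue: pop r6=0x0c, sp=0x97
epilogue: pop r5=0xaa, sp=0x98
epilogue: pop r4=0xc0, sp=0x99
prologue pushed ['r4', 'r5', 'r6'] at ['0x98', '0x97', '0x96']

MEM = 0xaa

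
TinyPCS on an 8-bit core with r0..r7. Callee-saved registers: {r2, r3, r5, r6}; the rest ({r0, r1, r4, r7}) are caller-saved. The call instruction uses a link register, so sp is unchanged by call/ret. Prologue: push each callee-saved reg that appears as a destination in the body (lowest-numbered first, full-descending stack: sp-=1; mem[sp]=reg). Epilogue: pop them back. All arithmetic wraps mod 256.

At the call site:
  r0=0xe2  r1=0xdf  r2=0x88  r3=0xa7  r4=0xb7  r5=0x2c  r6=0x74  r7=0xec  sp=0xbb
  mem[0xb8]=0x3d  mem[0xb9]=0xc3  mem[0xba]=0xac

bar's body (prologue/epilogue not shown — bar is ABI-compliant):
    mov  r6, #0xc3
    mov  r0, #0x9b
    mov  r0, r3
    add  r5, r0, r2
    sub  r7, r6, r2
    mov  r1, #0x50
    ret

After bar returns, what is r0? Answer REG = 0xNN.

prologue: push r5 -> mem[0xba]=0x2c, sp=0xba
prologue: push r6 -> mem[0xb9]=0x74, sp=0xb9
body[0] mov  r6, #0xc3 -> r6=0xc3
body[1] mov  r0, #0x9b -> r0=0x9b
body[2] mov  r0, r3 -> r0=0xa7
body[3] add  r5, r0, r2 -> r5=0x2f
body[4] sub  r7, r6, r2 -> r7=0x3b
body[5] mov  r1, #0x50 -> r1=0x50
epilogue: pop r6=0x74, sp=0xba
epilogue: pop r5=0x2c, sp=0xbb
r0 is caller-saved -> body value

REG = 0xa7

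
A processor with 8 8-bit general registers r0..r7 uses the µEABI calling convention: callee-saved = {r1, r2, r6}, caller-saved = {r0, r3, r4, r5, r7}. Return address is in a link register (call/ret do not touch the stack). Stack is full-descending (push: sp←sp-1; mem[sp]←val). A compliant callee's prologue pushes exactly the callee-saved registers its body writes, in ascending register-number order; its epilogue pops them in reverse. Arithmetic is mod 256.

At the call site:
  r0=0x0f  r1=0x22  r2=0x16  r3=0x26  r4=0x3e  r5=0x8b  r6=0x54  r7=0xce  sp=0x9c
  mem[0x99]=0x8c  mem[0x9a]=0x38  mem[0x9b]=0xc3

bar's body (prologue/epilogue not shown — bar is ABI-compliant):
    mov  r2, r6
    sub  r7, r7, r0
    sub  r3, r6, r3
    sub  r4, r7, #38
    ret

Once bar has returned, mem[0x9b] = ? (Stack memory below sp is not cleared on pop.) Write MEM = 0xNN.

prologue: push r2 -> mem[0x9b]=0x16, sp=0x9b
body[0] mov  r2, r6 -> r2=0x54
body[1] sub  r7, r7, r0 -> r7=0xbf
body[2] sub  r3, r6, r3 -> r3=0x2e
body[3] sub  r4, r7, #38 -> r4=0x99
epilogue: pop r2=0x16, sp=0x9c
prologue pushed ['r2'] at ['0x9b']

MEM = 0x16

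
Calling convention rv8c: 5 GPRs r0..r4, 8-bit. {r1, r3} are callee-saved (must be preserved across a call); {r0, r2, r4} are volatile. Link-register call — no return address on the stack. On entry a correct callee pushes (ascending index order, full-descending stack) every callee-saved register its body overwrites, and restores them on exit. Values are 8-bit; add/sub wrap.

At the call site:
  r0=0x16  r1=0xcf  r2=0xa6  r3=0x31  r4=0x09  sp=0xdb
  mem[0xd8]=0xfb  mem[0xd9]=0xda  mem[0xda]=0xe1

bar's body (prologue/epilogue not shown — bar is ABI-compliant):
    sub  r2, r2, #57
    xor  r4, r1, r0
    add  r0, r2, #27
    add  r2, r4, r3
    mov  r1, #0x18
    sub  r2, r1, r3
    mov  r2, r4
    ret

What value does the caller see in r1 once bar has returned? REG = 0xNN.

prologue: push r1 → mem[0xda]=0xcf, sp=0xda
body[0] sub  r2, r2, #57 → r2=0x6d
body[1] xor  r4, r1, r0 → r4=0xd9
body[2] add  r0, r2, #27 → r0=0x88
body[3] add  r2, r4, r3 → r2=0x0a
body[4] mov  r1, #0x18 → r1=0x18
body[5] sub  r2, r1, r3 → r2=0xe7
body[6] mov  r2, r4 → r2=0xd9
epilogue: pop r1=0xcf, sp=0xdb
r1 is callee-saved → restored

REG = 0xcf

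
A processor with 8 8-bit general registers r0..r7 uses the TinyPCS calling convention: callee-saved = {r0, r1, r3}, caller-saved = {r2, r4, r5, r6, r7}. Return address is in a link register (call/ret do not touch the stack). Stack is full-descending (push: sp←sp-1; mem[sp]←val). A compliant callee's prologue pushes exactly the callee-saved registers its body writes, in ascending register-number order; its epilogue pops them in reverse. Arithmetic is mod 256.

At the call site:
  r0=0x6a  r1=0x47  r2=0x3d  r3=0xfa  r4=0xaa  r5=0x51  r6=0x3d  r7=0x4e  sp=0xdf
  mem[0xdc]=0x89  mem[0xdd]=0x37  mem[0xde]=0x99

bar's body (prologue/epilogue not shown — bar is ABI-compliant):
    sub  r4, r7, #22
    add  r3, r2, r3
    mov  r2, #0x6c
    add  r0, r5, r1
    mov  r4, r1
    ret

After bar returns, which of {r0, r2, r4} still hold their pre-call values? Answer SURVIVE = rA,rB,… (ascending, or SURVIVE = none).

SURVIVE = r0

prologue: push r0 → mem[0xde]=0x6a, sp=0xde
prologue: push r3 → mem[0xdd]=0xfa, sp=0xdd
body[0] sub  r4, r7, #22 → r4=0x38
body[1] add  r3, r2, r3 → r3=0x37
body[2] mov  r2, #0x6c → r2=0x6c
body[3] add  r0, r5, r1 → r0=0x98
body[4] mov  r4, r1 → r4=0x47
epilogue: pop r3=0xfa, sp=0xde
epilogue: pop r0=0x6a, sp=0xdf
r0: callee-saved, written=True
r2: caller-saved, written=True
r4: caller-saved, written=True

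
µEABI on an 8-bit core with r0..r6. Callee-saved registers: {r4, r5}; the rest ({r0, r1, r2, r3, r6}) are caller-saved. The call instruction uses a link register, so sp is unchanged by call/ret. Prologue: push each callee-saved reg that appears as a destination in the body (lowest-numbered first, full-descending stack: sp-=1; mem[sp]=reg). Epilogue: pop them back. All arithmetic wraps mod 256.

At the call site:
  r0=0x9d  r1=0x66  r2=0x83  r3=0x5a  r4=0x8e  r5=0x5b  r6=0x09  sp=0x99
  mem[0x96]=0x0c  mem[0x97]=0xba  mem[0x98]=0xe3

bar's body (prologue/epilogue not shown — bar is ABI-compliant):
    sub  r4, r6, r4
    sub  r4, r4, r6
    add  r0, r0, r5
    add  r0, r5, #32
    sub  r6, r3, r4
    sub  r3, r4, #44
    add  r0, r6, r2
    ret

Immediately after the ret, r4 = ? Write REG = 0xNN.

prologue: push r4 → mem[0x98]=0x8e, sp=0x98
body[0] sub  r4, r6, r4 → r4=0x7b
body[1] sub  r4, r4, r6 → r4=0x72
body[2] add  r0, r0, r5 → r0=0xf8
body[3] add  r0, r5, #32 → r0=0x7b
body[4] sub  r6, r3, r4 → r6=0xe8
body[5] sub  r3, r4, #44 → r3=0x46
body[6] add  r0, r6, r2 → r0=0x6b
epilogue: pop r4=0x8e, sp=0x99
r4 is callee-saved → restored

REG = 0x8e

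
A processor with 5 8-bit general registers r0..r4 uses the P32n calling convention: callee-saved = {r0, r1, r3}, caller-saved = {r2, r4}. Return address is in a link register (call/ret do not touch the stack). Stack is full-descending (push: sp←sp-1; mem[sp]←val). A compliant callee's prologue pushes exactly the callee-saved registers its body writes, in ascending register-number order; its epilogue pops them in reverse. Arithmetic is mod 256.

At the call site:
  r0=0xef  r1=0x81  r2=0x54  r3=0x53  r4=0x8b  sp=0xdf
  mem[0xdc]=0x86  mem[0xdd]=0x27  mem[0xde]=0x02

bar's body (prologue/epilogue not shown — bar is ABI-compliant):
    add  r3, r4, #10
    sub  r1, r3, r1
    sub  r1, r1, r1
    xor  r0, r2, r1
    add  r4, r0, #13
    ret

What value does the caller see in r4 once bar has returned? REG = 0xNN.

REG = 0x61

prologue: push r0 → mem[0xde]=0xef, sp=0xde
prologue: push r1 → mem[0xdd]=0x81, sp=0xdd
prologue: push r3 → mem[0xdc]=0x53, sp=0xdc
body[0] add  r3, r4, #10 → r3=0x95
body[1] sub  r1, r3, r1 → r1=0x14
body[2] sub  r1, r1, r1 → r1=0x00
body[3] xor  r0, r2, r1 → r0=0x54
body[4] add  r4, r0, #13 → r4=0x61
epilogue: pop r3=0x53, sp=0xdd
epilogue: pop r1=0x81, sp=0xde
epilogue: pop r0=0xef, sp=0xdf
r4 is caller-saved → body value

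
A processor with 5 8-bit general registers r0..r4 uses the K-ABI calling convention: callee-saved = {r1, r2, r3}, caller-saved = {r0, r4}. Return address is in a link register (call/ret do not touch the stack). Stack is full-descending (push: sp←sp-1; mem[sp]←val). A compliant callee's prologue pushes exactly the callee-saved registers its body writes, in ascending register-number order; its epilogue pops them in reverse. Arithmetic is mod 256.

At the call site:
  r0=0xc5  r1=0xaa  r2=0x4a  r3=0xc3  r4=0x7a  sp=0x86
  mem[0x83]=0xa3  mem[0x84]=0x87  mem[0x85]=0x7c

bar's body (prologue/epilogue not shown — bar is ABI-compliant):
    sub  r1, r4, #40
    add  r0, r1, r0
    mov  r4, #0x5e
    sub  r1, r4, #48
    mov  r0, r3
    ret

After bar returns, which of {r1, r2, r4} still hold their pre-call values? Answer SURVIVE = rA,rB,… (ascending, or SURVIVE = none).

prologue: push r1 -> mem[0x85]=0xaa, sp=0x85
body[0] sub  r1, r4, #40 -> r1=0x52
body[1] add  r0, r1, r0 -> r0=0x17
body[2] mov  r4, #0x5e -> r4=0x5e
body[3] sub  r1, r4, #48 -> r1=0x2e
body[4] mov  r0, r3 -> r0=0xc3
epilogue: pop r1=0xaa, sp=0x86
r1: callee-saved, written=True
r2: callee-saved, written=False
r4: caller-saved, written=True

SURVIVE = r1,r2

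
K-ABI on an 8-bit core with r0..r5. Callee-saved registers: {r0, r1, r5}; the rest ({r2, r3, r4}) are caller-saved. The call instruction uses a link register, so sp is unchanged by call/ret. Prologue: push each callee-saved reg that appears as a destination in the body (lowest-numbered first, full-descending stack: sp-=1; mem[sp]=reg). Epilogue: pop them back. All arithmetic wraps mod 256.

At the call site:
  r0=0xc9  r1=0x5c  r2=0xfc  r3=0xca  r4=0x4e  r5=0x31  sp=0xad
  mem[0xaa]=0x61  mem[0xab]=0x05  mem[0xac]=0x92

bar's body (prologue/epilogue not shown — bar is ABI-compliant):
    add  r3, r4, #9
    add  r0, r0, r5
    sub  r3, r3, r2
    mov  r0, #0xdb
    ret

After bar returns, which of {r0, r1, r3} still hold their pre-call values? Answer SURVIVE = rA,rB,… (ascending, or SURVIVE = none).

SURVIVE = r0,r1

prologue: push r0 → mem[0xac]=0xc9, sp=0xac
body[0] add  r3, r4, #9 → r3=0x57
body[1] add  r0, r0, r5 → r0=0xfa
body[2] sub  r3, r3, r2 → r3=0x5b
body[3] mov  r0, #0xdb → r0=0xdb
epilogue: pop r0=0xc9, sp=0xad
r0: callee-saved, written=True
r1: callee-saved, written=False
r3: caller-saved, written=True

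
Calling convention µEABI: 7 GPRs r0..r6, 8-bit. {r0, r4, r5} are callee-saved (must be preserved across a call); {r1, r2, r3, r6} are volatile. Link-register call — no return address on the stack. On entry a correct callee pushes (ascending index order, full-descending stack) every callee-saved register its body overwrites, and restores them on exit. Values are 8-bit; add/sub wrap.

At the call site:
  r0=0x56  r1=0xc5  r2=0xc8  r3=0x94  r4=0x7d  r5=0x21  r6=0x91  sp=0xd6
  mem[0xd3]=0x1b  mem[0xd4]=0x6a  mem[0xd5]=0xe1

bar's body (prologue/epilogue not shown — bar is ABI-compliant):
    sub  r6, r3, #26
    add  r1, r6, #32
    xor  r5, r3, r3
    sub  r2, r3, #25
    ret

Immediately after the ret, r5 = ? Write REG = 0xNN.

REG = 0x21

prologue: push r5 → mem[0xd5]=0x21, sp=0xd5
body[0] sub  r6, r3, #26 → r6=0x7a
body[1] add  r1, r6, #32 → r1=0x9a
body[2] xor  r5, r3, r3 → r5=0x00
body[3] sub  r2, r3, #25 → r2=0x7b
epilogue: pop r5=0x21, sp=0xd6
r5 is callee-saved → restored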